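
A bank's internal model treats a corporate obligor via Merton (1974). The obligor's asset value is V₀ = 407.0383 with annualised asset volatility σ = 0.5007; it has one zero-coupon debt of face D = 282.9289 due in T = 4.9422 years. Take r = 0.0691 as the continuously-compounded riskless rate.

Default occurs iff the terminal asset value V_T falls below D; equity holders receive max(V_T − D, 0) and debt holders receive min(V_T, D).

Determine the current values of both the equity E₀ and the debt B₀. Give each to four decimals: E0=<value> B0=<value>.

E0=252.7047 B0=154.3336

d₁ = [ln(V₀/D) + (r + σ²/2)T] / (σ√T)
   = [ln(407.0383/282.9289) + (0.0691 + 0.5·0.5007²)·4.9422] / (0.5007·√4.9422)
   = [0.363712 + 0.961012] / 1.113109 = 1.190111
d₂ = d₁ − σ√T = 1.190111 − 1.113109 = 0.077002
N(d₁) = 0.882999,  N(d₂) = 0.530689,  e^(−rT) = 0.710699
E₀ = V₀·N(d₁) − D·e^(−rT)·N(d₂)
   = 407.0383·0.882999 − 282.9289·0.710699·0.530689 = 252.704730
B₀ = V₀ − E₀ = 407.0383 − 252.704730 = 154.333570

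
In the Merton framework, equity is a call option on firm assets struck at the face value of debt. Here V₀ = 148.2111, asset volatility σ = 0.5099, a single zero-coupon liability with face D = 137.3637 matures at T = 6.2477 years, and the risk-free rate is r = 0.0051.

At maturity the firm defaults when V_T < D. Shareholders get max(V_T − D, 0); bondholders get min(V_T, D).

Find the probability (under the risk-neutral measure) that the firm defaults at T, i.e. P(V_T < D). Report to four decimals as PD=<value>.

PD=0.7097

d₁ = [ln(V₀/D) + (r + σ²/2)T] / (σ√T)
   = [ln(148.2111/137.3637) + (0.0051 + 0.5·0.5099²)·6.2477] / (0.5099·√6.2477)
   = [0.076005 + 0.844058] / 1.274515 = 0.721893
d₂ = d₁ − σ√T = 0.721893 − 1.274515 = -0.552623
risk-neutral PD = N(−d₂) = N(0.552623) = 0.709739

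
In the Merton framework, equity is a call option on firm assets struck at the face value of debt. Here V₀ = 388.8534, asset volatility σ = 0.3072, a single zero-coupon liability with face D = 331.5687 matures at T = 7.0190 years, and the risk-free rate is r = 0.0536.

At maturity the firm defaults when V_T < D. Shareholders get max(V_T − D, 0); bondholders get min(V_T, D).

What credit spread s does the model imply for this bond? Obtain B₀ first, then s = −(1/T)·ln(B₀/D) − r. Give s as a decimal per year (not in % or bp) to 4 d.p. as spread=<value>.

d₁ = [ln(V₀/D) + (r + σ²/2)T] / (σ√T)
   = [ln(388.8534/331.5687) + (0.0536 + 0.5·0.3072²)·7.0190] / (0.3072·√7.0190)
   = [0.159367 + 0.707416] / 0.813877 = 1.065006
d₂ = d₁ − σ√T = 1.065006 − 0.813877 = 0.251129
N(d₁) = 0.856563,  N(d₂) = 0.599143,  e^(−rT) = 0.686452
E₀ = V₀·N(d₁) − D·e^(−rT)·N(d₂)
   = 388.8534·0.856563 − 331.5687·0.686452·0.599143 = 196.709021
B₀ = V₀ − E₀ = 388.8534 − 196.709021 = 192.144379
spread = −(1/T)·ln(B₀/D) − r = −(1/7.0190)·ln(192.144379/331.5687) − 0.0536 = 0.02413016

spread=0.0241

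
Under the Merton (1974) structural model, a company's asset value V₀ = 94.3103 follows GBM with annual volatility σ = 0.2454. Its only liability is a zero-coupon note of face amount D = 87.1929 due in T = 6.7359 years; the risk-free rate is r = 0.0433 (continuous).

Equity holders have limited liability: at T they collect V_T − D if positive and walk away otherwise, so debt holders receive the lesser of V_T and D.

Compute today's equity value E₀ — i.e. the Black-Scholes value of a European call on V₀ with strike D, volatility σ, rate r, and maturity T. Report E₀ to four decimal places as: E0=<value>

d₁ = [ln(V₀/D) + (r + σ²/2)T] / (σ√T)
   = [ln(94.3103/87.1929) + (0.0433 + 0.5·0.2454²)·6.7359] / (0.2454·√6.7359)
   = [0.078468 + 0.494486] / 0.636902 = 0.899595
d₂ = d₁ − σ√T = 0.899595 − 0.636902 = 0.262694
N(d₁) = 0.815832,  N(d₂) = 0.603607,  e^(−rT) = 0.747019
E₀ = V₀·N(d₁) − D·e^(−rT)·N(d₂)
   = 94.3103·0.815832 − 87.1929·0.747019·0.603607 = 37.625600

E0=37.6256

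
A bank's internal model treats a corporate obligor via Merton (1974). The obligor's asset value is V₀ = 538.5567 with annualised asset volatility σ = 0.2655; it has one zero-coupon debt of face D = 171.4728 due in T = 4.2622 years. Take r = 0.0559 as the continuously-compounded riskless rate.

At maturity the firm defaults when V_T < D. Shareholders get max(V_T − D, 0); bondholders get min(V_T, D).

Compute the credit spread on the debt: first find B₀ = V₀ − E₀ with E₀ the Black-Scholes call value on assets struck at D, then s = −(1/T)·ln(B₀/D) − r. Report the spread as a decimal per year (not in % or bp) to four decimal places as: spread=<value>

spread=0.0005

d₁ = [ln(V₀/D) + (r + σ²/2)T] / (σ√T)
   = [ln(538.5567/171.4728) + (0.0559 + 0.5·0.2655²)·4.2622] / (0.2655·√4.2622)
   = [1.144468 + 0.388479] / 0.548127 = 2.796699
d₂ = d₁ − σ√T = 2.796699 − 0.548127 = 2.248571
N(d₁) = 0.997419,  N(d₂) = 0.987730,  e^(−rT) = 0.788000
E₀ = V₀·N(d₁) − D·e^(−rT)·N(d₂)
   = 538.5567·0.997419 − 171.4728·0.788000·0.987730 = 403.703799
B₀ = V₀ − E₀ = 538.5567 − 403.703799 = 134.852901
spread = −(1/T)·ln(B₀/D) − r = −(1/4.2622)·ln(134.852901/171.4728) − 0.0559 = 0.00046528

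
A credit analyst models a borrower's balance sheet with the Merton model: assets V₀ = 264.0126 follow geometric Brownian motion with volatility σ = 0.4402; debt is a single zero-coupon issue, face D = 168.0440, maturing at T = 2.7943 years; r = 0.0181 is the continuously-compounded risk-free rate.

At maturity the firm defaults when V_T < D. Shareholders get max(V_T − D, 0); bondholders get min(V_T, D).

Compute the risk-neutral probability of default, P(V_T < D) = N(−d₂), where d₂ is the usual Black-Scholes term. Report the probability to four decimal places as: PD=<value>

PD=0.3765

d₁ = [ln(V₀/D) + (r + σ²/2)T] / (σ√T)
   = [ln(264.0126/168.0440) + (0.0181 + 0.5·0.4402²)·2.7943] / (0.4402·√2.7943)
   = [0.451771 + 0.321311] / 0.735845 = 1.050604
d₂ = d₁ − σ√T = 1.050604 − 0.735845 = 0.314759
risk-neutral PD = N(−d₂) = N(-0.314759) = 0.376472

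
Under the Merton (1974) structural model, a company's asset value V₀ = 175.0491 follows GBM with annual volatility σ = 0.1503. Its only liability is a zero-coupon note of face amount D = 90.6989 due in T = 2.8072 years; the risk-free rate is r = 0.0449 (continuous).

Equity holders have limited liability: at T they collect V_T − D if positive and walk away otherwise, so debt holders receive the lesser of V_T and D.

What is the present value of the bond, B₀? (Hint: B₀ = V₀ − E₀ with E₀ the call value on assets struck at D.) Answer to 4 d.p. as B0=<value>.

B0=79.9505

d₁ = [ln(V₀/D) + (r + σ²/2)T] / (σ√T)
   = [ln(175.0491/90.6989) + (0.0449 + 0.5·0.1503²)·2.8072] / (0.1503·√2.8072)
   = [0.657521 + 0.157751] / 0.251823 = 3.237478
d₂ = d₁ − σ√T = 3.237478 − 0.251823 = 2.985655
N(d₁) = 0.999397,  N(d₂) = 0.998585,  e^(−rT) = 0.881577
E₀ = V₀·N(d₁) − D·e^(−rT)·N(d₂)
   = 175.0491·0.999397 − 90.6989·0.881577·0.998585 = 95.098646
B₀ = V₀ − E₀ = 175.0491 − 95.098646 = 79.950454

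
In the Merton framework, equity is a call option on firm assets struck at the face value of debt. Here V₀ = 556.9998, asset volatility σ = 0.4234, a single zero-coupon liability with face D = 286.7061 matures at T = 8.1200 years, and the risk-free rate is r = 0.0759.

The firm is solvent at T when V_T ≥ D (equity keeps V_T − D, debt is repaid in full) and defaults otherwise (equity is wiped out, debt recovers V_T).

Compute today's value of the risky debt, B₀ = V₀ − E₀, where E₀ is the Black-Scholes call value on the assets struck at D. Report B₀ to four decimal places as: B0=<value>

d₁ = [ln(V₀/D) + (r + σ²/2)T] / (σ√T)
   = [ln(556.9998/286.7061) + (0.0759 + 0.5·0.4234²)·8.1200] / (0.4234·√8.1200)
   = [0.664107 + 1.344134] / 1.206504 = 1.664513
d₂ = d₁ − σ√T = 1.664513 − 1.206504 = 0.458008
N(d₁) = 0.951995,  N(d₂) = 0.676527,  e^(−rT) = 0.539934
E₀ = V₀·N(d₁) − D·e^(−rT)·N(d₂)
   = 556.9998·0.951995 − 286.7061·0.539934·0.676527 = 425.533028
B₀ = V₀ − E₀ = 556.9998 − 425.533028 = 131.466772

B0=131.4668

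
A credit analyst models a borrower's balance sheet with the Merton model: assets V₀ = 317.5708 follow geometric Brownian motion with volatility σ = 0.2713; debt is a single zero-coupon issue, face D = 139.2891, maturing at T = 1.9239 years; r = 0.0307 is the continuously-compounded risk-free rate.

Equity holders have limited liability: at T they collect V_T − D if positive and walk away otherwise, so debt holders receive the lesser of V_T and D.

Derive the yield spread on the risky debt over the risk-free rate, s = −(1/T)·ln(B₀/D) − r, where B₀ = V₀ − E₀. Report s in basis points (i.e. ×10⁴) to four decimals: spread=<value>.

d₁ = [ln(V₀/D) + (r + σ²/2)T] / (σ√T)
   = [ln(317.5708/139.2891) + (0.0307 + 0.5·0.2713²)·1.9239] / (0.2713·√1.9239)
   = [0.824149 + 0.129867] / 0.376306 = 2.535214
d₂ = d₁ − σ√T = 2.535214 − 0.376306 = 2.158908
N(d₁) = 0.994381,  N(d₂) = 0.984571,  e^(−rT) = 0.942647
E₀ = V₀·N(d₁) − D·e^(−rT)·N(d₂)
   = 317.5708·0.994381 − 139.2891·0.942647·0.984571 = 186.511770
B₀ = V₀ − E₀ = 317.5708 − 186.511770 = 131.059030
spread = −(1/T)·ln(B₀/D) − r = −(1/1.9239)·ln(131.059030/139.2891) − 0.0307 = 0.00095642
in basis points: 0.00095642 × 10⁴ = 9.5642 bp

spread=9.5642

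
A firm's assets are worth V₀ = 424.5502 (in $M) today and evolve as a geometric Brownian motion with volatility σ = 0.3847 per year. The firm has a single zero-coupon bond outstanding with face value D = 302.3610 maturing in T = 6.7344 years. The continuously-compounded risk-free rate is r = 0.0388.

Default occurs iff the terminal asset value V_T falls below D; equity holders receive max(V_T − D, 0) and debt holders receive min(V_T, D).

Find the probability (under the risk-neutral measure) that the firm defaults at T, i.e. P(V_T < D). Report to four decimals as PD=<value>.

PD=0.4592

d₁ = [ln(V₀/D) + (r + σ²/2)T] / (σ√T)
   = [ln(424.5502/302.3610) + (0.0388 + 0.5·0.3847²)·6.7344] / (0.3847·√6.7344)
   = [0.339409 + 0.759620] / 0.998324 = 1.100874
d₂ = d₁ − σ√T = 1.100874 − 0.998324 = 0.102549
risk-neutral PD = N(−d₂) = N(-0.102549) = 0.459160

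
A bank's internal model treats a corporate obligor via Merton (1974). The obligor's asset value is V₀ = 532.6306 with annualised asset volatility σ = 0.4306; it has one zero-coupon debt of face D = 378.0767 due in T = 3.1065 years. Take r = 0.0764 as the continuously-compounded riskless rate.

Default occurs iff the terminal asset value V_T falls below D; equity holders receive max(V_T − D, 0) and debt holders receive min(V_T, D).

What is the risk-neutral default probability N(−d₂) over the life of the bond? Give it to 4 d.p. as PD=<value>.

d₁ = [ln(V₀/D) + (r + σ²/2)T] / (σ√T)
   = [ln(532.6306/378.0767) + (0.0764 + 0.5·0.4306²)·3.1065] / (0.4306·√3.1065)
   = [0.342731 + 0.525335] / 0.758944 = 1.143781
d₂ = d₁ − σ√T = 1.143781 − 0.758944 = 0.384837
risk-neutral PD = N(−d₂) = N(-0.384837) = 0.350179

PD=0.3502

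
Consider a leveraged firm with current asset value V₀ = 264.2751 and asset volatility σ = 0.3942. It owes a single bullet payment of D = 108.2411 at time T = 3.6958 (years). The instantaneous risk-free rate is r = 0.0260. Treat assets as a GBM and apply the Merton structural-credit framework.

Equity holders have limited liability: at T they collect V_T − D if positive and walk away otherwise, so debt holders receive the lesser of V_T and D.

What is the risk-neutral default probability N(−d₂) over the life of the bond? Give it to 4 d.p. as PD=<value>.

PD=0.1773

d₁ = [ln(V₀/D) + (r + σ²/2)T] / (σ√T)
   = [ln(264.2751/108.2411) + (0.0260 + 0.5·0.3942²)·3.6958] / (0.3942·√3.6958)
   = [0.892629 + 0.383243] / 0.757828 = 1.683590
d₂ = d₁ − σ√T = 1.683590 − 0.757828 = 0.925762
risk-neutral PD = N(−d₂) = N(-0.925762) = 0.177285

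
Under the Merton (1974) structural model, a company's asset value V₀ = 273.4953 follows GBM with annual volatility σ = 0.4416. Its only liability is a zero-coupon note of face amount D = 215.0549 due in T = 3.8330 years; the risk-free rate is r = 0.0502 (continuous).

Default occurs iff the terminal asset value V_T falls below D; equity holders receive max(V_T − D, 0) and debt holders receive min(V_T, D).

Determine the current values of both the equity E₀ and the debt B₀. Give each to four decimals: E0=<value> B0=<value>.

E0=131.9756 B0=141.5197

d₁ = [ln(V₀/D) + (r + σ²/2)T] / (σ√T)
   = [ln(273.4953/215.0549) + (0.0502 + 0.5·0.4416²)·3.8330] / (0.4416·√3.8330)
   = [0.240391 + 0.566154] / 0.864567 = 0.932890
d₂ = d₁ − σ√T = 0.932890 − 0.864567 = 0.068323
N(d₁) = 0.824562,  N(d₂) = 0.527236,  e^(−rT) = 0.824963
E₀ = V₀·N(d₁) − D·e^(−rT)·N(d₂)
   = 273.4953·0.824562 − 215.0549·0.824963·0.527236 = 131.975564
B₀ = V₀ − E₀ = 273.4953 − 131.975564 = 141.519736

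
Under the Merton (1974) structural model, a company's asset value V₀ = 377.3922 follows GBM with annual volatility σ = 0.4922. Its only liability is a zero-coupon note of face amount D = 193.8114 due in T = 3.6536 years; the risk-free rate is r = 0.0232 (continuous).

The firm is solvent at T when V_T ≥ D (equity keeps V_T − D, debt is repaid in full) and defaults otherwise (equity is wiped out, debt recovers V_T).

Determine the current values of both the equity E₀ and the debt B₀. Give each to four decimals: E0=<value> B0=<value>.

E0=226.8835 B0=150.5087

d₁ = [ln(V₀/D) + (r + σ²/2)T] / (σ√T)
   = [ln(377.3922/193.8114) + (0.0232 + 0.5·0.4922²)·3.6536] / (0.4922·√3.6536)
   = [0.666399 + 0.527326] / 0.940810 = 1.268826
d₂ = d₁ − σ√T = 1.268826 − 0.940810 = 0.328016
N(d₁) = 0.897749,  N(d₂) = 0.628550,  e^(−rT) = 0.918730
E₀ = V₀·N(d₁) − D·e^(−rT)·N(d₂)
   = 377.3922·0.897749 − 193.8114·0.918730·0.628550 = 226.883472
B₀ = V₀ − E₀ = 377.3922 − 226.883472 = 150.508728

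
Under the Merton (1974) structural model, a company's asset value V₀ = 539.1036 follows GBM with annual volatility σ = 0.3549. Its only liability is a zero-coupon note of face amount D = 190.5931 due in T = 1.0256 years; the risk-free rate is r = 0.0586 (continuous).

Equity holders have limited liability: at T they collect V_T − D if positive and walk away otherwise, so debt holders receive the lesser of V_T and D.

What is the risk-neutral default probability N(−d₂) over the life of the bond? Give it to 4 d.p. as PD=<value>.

d₁ = [ln(V₀/D) + (r + σ²/2)T] / (σ√T)
   = [ln(539.1036/190.5931) + (0.0586 + 0.5·0.3549²)·1.0256] / (0.3549·√1.0256)
   = [1.039767 + 0.124689] / 0.359414 = 3.239875
d₂ = d₁ − σ√T = 3.239875 − 0.359414 = 2.880461
risk-neutral PD = N(−d₂) = N(-2.880461) = 0.001985

PD=0.0020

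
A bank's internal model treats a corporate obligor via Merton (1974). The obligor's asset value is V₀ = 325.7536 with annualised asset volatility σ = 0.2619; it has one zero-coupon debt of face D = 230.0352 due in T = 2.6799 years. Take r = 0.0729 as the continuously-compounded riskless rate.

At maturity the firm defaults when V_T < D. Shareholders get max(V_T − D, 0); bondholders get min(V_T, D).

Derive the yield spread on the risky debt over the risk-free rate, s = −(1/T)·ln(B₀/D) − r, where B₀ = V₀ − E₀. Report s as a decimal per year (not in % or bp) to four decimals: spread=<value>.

d₁ = [ln(V₀/D) + (r + σ²/2)T] / (σ√T)
   = [ln(325.7536/230.0352) + (0.0729 + 0.5·0.2619²)·2.6799] / (0.2619·√2.6799)
   = [0.347909 + 0.287274] / 0.428741 = 1.481508
d₂ = d₁ − σ√T = 1.481508 − 0.428741 = 1.052767
N(d₁) = 0.930764,  N(d₂) = 0.853776,  e^(−rT) = 0.822535
E₀ = V₀·N(d₁) − D·e^(−rT)·N(d₂)
   = 325.7536·0.930764 − 230.0352·0.822535·0.853776 = 141.655224
B₀ = V₀ − E₀ = 325.7536 − 141.655224 = 184.098376
spread = −(1/T)·ln(B₀/D) − r = −(1/2.6799)·ln(184.098376/230.0352) − 0.0729 = 0.01022328

spread=0.0102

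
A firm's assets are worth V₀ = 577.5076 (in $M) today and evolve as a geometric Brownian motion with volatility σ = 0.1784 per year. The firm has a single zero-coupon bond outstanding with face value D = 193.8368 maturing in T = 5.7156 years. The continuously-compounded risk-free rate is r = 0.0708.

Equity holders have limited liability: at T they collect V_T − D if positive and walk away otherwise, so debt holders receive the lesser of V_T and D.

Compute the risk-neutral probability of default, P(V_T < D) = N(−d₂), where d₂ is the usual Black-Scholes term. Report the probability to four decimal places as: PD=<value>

d₁ = [ln(V₀/D) + (r + σ²/2)T] / (σ√T)
   = [ln(577.5076/193.8368) + (0.0708 + 0.5·0.1784²)·5.7156] / (0.1784·√5.7156)
   = [1.091705 + 0.495618] / 0.426507 = 3.721686
d₂ = d₁ − σ√T = 3.721686 − 0.426507 = 3.295179
risk-neutral PD = N(−d₂) = N(-3.295179) = 0.000492

PD=0.0005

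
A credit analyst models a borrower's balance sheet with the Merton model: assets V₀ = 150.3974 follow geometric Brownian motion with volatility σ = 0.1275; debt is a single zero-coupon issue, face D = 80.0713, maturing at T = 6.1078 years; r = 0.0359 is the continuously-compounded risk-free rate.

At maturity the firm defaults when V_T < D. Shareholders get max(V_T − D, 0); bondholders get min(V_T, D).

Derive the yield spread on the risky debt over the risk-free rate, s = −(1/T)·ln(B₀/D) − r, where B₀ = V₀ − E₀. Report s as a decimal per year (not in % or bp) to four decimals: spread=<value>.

spread=0.0001

d₁ = [ln(V₀/D) + (r + σ²/2)T] / (σ√T)
   = [ln(150.3974/80.0713) + (0.0359 + 0.5·0.1275²)·6.1078] / (0.1275·√6.1078)
   = [0.630364 + 0.268915] / 0.315103 = 2.853919
d₂ = d₁ − σ√T = 2.853919 − 0.315103 = 2.538816
N(d₁) = 0.997841,  N(d₂) = 0.994439,  e^(−rT) = 0.803105
E₀ = V₀·N(d₁) − D·e^(−rT)·N(d₂)
   = 150.3974·0.997841 − 80.0713·0.803105·0.994439 = 86.124648
B₀ = V₀ − E₀ = 150.3974 − 86.124648 = 64.272752
spread = −(1/T)·ln(B₀/D) − r = −(1/6.1078)·ln(64.272752/80.0713) − 0.0359 = 0.00008378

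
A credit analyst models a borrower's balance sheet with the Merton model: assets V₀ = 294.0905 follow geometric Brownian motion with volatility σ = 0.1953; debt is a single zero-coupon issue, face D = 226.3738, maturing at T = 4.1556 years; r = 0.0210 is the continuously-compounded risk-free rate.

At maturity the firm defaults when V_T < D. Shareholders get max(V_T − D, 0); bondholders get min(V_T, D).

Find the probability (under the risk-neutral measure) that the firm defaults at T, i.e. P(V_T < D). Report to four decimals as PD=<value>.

PD=0.2491

d₁ = [ln(V₀/D) + (r + σ²/2)T] / (σ√T)
   = [ln(294.0905/226.3738) + (0.0210 + 0.5·0.1953²)·4.1556] / (0.1953·√4.1556)
   = [0.261700 + 0.166519] / 0.398125 = 1.075591
d₂ = d₁ − σ√T = 1.075591 − 0.398125 = 0.677466
risk-neutral PD = N(−d₂) = N(-0.677466) = 0.249055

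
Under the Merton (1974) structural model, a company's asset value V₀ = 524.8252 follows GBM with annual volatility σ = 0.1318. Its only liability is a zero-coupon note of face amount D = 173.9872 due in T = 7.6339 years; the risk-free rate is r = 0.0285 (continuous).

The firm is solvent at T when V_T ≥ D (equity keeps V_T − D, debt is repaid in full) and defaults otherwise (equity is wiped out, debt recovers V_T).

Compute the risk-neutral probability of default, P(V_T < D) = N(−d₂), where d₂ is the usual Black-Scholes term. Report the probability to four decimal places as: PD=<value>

d₁ = [ln(V₀/D) + (r + σ²/2)T] / (σ√T)
   = [ln(524.8252/173.9872) + (0.0285 + 0.5·0.1318²)·7.6339] / (0.1318·√7.6339)
   = [1.104084 + 0.283871] / 0.364157 = 3.811419
d₂ = d₁ − σ√T = 3.811419 − 0.364157 = 3.447262
risk-neutral PD = N(−d₂) = N(-3.447262) = 0.000283

PD=0.0003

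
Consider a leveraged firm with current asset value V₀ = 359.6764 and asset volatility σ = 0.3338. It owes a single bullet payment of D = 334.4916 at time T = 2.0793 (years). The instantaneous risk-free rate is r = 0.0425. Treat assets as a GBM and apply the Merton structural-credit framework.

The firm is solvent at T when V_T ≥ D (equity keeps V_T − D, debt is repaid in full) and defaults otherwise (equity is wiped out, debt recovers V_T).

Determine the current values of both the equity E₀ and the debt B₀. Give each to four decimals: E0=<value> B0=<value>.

d₁ = [ln(V₀/D) + (r + σ²/2)T] / (σ√T)
   = [ln(359.6764/334.4916) + (0.0425 + 0.5·0.3338²)·2.0793] / (0.3338·√2.0793)
   = [0.072593 + 0.204211] / 0.481332 = 0.575078
d₂ = d₁ − σ√T = 0.575078 − 0.481332 = 0.093746
N(d₁) = 0.717381,  N(d₂) = 0.537344,  e^(−rT) = 0.915422
E₀ = V₀·N(d₁) − D·e^(−rT)·N(d₂)
   = 359.6764·0.717381 − 334.4916·0.915422·0.537344 = 93.489545
B₀ = V₀ − E₀ = 359.6764 − 93.489545 = 266.186855

E0=93.4895 B0=266.1869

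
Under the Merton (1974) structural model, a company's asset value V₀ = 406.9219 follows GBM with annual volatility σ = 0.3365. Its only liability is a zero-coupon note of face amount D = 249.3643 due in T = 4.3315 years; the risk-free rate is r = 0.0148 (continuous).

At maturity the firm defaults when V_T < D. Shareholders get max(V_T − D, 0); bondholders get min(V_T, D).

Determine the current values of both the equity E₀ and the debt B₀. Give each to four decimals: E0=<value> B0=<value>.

d₁ = [ln(V₀/D) + (r + σ²/2)T] / (σ√T)
   = [ln(406.9219/249.3643) + (0.0148 + 0.5·0.3365²)·4.3315] / (0.3365·√4.3315)
   = [0.489706 + 0.309339] / 0.700332 = 1.140952
d₂ = d₁ − σ√T = 1.140952 − 0.700332 = 0.440619
N(d₁) = 0.873055,  N(d₂) = 0.670256,  e^(−rT) = 0.937905
E₀ = V₀·N(d₁) − D·e^(−rT)·N(d₂)
   = 406.9219·0.873055 − 249.3643·0.937905·0.670256 = 198.505715
B₀ = V₀ − E₀ = 406.9219 − 198.505715 = 208.416185

E0=198.5057 B0=208.4162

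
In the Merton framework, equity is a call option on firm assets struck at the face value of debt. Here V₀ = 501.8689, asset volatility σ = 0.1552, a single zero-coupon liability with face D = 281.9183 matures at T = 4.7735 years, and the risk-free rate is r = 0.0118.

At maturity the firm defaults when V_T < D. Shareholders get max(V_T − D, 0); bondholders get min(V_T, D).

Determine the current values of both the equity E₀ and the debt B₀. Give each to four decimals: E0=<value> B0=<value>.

d₁ = [ln(V₀/D) + (r + σ²/2)T] / (σ√T)
   = [ln(501.8689/281.9183) + (0.0118 + 0.5·0.1552²)·4.7735] / (0.1552·√4.7735)
   = [0.576722 + 0.113817] / 0.339086 = 2.036469
d₂ = d₁ − σ√T = 2.036469 − 0.339086 = 1.697383
N(d₁) = 0.979148,  N(d₂) = 0.955188,  e^(−rT) = 0.945230
E₀ = V₀·N(d₁) − D·e^(−rT)·N(d₂)
   = 501.8689·0.979148 − 281.9183·0.945230·0.955188 = 236.867991
B₀ = V₀ − E₀ = 501.8689 − 236.867991 = 265.000909

E0=236.8680 B0=265.0009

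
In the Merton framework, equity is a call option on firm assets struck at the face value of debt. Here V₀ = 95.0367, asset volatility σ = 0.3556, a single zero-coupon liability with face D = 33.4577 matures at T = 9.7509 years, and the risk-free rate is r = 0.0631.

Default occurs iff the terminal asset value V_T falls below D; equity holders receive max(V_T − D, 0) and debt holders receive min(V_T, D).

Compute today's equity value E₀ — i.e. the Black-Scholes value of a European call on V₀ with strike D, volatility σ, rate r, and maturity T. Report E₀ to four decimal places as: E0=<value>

E0=78.1765

d₁ = [ln(V₀/D) + (r + σ²/2)T] / (σ√T)
   = [ln(95.0367/33.4577) + (0.0631 + 0.5·0.3556²)·9.7509] / (0.3556·√9.7509)
   = [1.043981 + 1.231789] / 1.110412 = 2.049483
d₂ = d₁ − σ√T = 2.049483 − 1.110412 = 0.939071
N(d₁) = 0.979793,  N(d₂) = 0.826153,  e^(−rT) = 0.540489
E₀ = V₀·N(d₁) − D·e^(−rT)·N(d₂)
   = 95.0367·0.979793 − 33.4577·0.540489·0.826153 = 78.176511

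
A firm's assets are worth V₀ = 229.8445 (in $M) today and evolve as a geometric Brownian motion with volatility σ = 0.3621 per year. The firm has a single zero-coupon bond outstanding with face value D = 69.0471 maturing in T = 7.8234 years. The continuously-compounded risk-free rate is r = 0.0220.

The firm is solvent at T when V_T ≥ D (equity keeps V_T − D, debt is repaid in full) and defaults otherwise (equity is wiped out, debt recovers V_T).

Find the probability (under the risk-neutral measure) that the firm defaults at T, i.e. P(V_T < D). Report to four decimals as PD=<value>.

d₁ = [ln(V₀/D) + (r + σ²/2)T] / (σ√T)
   = [ln(229.8445/69.0471) + (0.0220 + 0.5·0.3621²)·7.8234] / (0.3621·√7.8234)
   = [1.202614 + 0.685003] / 1.012806 = 1.863750
d₂ = d₁ − σ√T = 1.863750 − 1.012806 = 0.850944
risk-neutral PD = N(−d₂) = N(-0.850944) = 0.197400

PD=0.1974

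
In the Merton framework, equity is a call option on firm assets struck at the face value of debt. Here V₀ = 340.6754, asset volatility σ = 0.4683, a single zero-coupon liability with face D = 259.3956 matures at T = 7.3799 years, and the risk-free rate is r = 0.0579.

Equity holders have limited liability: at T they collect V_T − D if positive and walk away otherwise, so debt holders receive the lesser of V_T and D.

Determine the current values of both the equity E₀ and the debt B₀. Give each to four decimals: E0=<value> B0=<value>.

E0=221.7521 B0=118.9233

d₁ = [ln(V₀/D) + (r + σ²/2)T] / (σ√T)
   = [ln(340.6754/259.3956) + (0.0579 + 0.5·0.4683²)·7.3799] / (0.4683·√7.3799)
   = [0.272576 + 1.236520] / 1.272182 = 1.186226
d₂ = d₁ − σ√T = 1.186226 − 1.272182 = -0.085956
N(d₁) = 0.882234,  N(d₂) = 0.465751,  e^(−rT) = 0.652270
E₀ = V₀·N(d₁) − D·e^(−rT)·N(d₂)
   = 340.6754·0.882234 − 259.3956·0.652270·0.465751 = 221.752092
B₀ = V₀ − E₀ = 340.6754 − 221.752092 = 118.923308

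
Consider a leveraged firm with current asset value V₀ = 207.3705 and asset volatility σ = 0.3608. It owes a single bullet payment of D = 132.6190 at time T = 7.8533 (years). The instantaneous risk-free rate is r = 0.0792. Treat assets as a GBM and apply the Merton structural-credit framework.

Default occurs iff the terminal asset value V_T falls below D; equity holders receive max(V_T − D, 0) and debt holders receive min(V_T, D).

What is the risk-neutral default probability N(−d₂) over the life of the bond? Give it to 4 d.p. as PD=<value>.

PD=0.2906

d₁ = [ln(V₀/D) + (r + σ²/2)T] / (σ√T)
   = [ln(207.3705/132.6190) + (0.0792 + 0.5·0.3608²)·7.8533] / (0.3608·√7.8533)
   = [0.447027 + 1.133139] / 1.011097 = 1.562824
d₂ = d₁ − σ√T = 1.562824 − 1.011097 = 0.551728
risk-neutral PD = N(−d₂) = N(-0.551728) = 0.290567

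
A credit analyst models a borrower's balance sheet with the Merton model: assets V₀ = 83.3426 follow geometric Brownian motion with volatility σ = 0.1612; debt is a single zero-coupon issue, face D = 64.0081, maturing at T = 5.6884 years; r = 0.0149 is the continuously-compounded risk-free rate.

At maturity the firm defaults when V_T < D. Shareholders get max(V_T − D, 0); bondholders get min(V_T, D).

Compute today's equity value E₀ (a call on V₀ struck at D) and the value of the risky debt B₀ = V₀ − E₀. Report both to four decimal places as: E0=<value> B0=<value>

d₁ = [ln(V₀/D) + (r + σ²/2)T] / (σ√T)
   = [ln(83.3426/64.0081) + (0.0149 + 0.5·0.1612²)·5.6884] / (0.1612·√5.6884)
   = [0.263950 + 0.158665] / 0.384468 = 1.099221
d₂ = d₁ − σ√T = 1.099221 − 0.384468 = 0.714753
N(d₁) = 0.864164,  N(d₂) = 0.762619,  e^(−rT) = 0.918735
E₀ = V₀·N(d₁) − D·e^(−rT)·N(d₂)
   = 83.3426·0.864164 − 64.0081·0.918735·0.762619 = 27.174719
B₀ = V₀ − E₀ = 83.3426 − 27.174719 = 56.167881

E0=27.1747 B0=56.1679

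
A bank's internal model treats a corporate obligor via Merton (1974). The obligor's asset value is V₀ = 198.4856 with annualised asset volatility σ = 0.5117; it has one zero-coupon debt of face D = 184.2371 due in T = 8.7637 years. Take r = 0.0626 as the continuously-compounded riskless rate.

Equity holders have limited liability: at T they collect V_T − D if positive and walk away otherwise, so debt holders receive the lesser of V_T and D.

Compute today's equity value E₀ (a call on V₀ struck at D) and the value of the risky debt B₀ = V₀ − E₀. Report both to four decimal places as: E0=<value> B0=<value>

d₁ = [ln(V₀/D) + (r + σ²/2)T] / (σ√T)
   = [ln(198.4856/184.2371) + (0.0626 + 0.5·0.5117²)·8.7637] / (0.5117·√8.7637)
   = [0.074493 + 1.695938] / 1.514814 = 1.168745
d₂ = d₁ − σ√T = 1.168745 − 1.514814 = -0.346069
N(d₁) = 0.878747,  N(d₂) = 0.364646,  e^(−rT) = 0.577754
E₀ = V₀·N(d₁) − D·e^(−rT)·N(d₂)
   = 198.4856·0.878747 − 184.2371·0.577754·0.364646 = 135.604371
B₀ = V₀ − E₀ = 198.4856 − 135.604371 = 62.881229

E0=135.6044 B0=62.8812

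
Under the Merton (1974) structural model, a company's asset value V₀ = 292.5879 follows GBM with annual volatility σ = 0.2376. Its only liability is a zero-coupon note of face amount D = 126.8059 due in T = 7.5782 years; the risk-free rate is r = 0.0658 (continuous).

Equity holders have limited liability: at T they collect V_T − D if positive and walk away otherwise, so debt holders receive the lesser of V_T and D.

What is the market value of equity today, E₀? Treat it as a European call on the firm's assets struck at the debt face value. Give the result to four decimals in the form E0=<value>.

d₁ = [ln(V₀/D) + (r + σ²/2)T] / (σ√T)
   = [ln(292.5879/126.8059) + (0.0658 + 0.5·0.2376²)·7.5782] / (0.2376·√7.5782)
   = [0.836108 + 0.712555] / 0.654078 = 2.367703
d₂ = d₁ − σ√T = 2.367703 − 0.654078 = 1.713625
N(d₁) = 0.991051,  N(d₂) = 0.956701,  e^(−rT) = 0.607353
E₀ = V₀·N(d₁) − D·e^(−rT)·N(d₂)
   = 292.5879·0.991051 − 126.8059·0.607353·0.956701 = 216.288187

E0=216.2882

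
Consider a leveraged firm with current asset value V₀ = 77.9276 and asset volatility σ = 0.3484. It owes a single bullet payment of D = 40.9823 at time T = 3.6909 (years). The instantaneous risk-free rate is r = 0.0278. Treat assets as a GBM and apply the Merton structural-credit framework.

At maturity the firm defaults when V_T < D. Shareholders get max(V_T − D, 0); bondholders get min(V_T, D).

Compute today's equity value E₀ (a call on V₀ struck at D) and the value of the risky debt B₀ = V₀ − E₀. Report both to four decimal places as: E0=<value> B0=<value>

E0=43.2563 B0=34.6713

d₁ = [ln(V₀/D) + (r + σ²/2)T] / (σ√T)
   = [ln(77.9276/40.9823) + (0.0278 + 0.5·0.3484²)·3.6909] / (0.3484·√3.6909)
   = [0.642640 + 0.326612] / 0.669336 = 1.448080
d₂ = d₁ − σ√T = 1.448080 − 0.669336 = 0.778744
N(d₁) = 0.926203,  N(d₂) = 0.781935,  e^(−rT) = 0.902482
E₀ = V₀·N(d₁) − D·e^(−rT)·N(d₂)
   = 77.9276·0.926203 − 40.9823·0.902482·0.781935 = 43.256294
B₀ = V₀ − E₀ = 77.9276 − 43.256294 = 34.671306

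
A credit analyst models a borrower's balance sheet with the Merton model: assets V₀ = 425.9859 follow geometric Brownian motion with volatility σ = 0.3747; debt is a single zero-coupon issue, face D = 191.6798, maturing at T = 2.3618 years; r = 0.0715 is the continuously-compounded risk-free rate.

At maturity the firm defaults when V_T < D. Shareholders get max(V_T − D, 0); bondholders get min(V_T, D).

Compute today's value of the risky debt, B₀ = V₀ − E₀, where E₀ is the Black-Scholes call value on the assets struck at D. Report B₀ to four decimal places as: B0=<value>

B0=159.0823

d₁ = [ln(V₀/D) + (r + σ²/2)T] / (σ√T)
   = [ln(425.9859/191.6798) + (0.0715 + 0.5·0.3747²)·2.3618] / (0.3747·√2.3618)
   = [0.798580 + 0.334667] / 0.575845 = 1.967974
d₂ = d₁ − σ√T = 1.967974 − 0.575845 = 1.392130
N(d₁) = 0.975464,  N(d₂) = 0.918058,  e^(−rT) = 0.844620
E₀ = V₀·N(d₁) − D·e^(−rT)·N(d₂)
   = 425.9859·0.975464 − 191.6798·0.844620·0.918058 = 266.903626
B₀ = V₀ − E₀ = 425.9859 − 266.903626 = 159.082274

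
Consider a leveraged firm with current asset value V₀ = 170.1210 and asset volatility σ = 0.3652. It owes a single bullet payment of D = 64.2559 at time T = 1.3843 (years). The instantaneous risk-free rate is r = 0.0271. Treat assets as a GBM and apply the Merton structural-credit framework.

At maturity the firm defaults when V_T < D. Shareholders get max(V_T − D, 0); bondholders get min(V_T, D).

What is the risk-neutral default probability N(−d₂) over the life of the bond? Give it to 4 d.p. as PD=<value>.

PD=0.0162

d₁ = [ln(V₀/D) + (r + σ²/2)T] / (σ√T)
   = [ln(170.1210/64.2559) + (0.0271 + 0.5·0.3652²)·1.3843] / (0.3652·√1.3843)
   = [0.973636 + 0.129827] / 0.429681 = 2.568101
d₂ = d₁ − σ√T = 2.568101 − 0.429681 = 2.138421
risk-neutral PD = N(−d₂) = N(-2.138421) = 0.016241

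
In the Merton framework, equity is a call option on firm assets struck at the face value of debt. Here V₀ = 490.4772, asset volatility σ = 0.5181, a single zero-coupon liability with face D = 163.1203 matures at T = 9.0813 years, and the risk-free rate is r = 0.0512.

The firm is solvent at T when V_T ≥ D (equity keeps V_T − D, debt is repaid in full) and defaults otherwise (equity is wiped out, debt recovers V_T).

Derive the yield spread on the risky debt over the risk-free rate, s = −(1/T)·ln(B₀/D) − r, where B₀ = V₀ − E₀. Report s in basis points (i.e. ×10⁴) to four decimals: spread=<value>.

spread=293.1990

d₁ = [ln(V₀/D) + (r + σ²/2)T] / (σ√T)
   = [ln(490.4772/163.1203) + (0.0512 + 0.5·0.5181²)·9.0813] / (0.5181·√9.0813)
   = [1.100891 + 1.683798] / 1.561304 = 1.783566
d₂ = d₁ − σ√T = 1.783566 − 1.561304 = 0.222261
N(d₁) = 0.962753,  N(d₂) = 0.587945,  e^(−rT) = 0.628159
E₀ = V₀·N(d₁) − D·e^(−rT)·N(d₂)
   = 490.4772·0.962753 − 163.1203·0.628159·0.587945 = 411.964325
B₀ = V₀ − E₀ = 490.4772 − 411.964325 = 78.512875
spread = −(1/T)·ln(B₀/D) − r = −(1/9.0813)·ln(78.512875/163.1203) − 0.0512 = 0.02931990
in basis points: 0.02931990 × 10⁴ = 293.1990 bp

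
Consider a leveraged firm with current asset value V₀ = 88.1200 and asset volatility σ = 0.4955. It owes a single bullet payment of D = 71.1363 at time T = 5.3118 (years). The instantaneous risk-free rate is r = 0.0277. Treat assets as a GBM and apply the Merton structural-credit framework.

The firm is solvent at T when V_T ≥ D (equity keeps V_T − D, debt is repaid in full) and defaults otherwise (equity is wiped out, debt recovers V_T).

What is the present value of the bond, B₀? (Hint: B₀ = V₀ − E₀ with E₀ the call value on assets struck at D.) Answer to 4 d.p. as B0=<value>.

d₁ = [ln(V₀/D) + (r + σ²/2)T] / (σ√T)
   = [ln(88.1200/71.1363) + (0.0277 + 0.5·0.4955²)·5.3118] / (0.4955·√5.3118)
   = [0.214102 + 0.799214] / 1.141996 = 0.887320
d₂ = d₁ − σ√T = 0.887320 − 1.141996 = -0.254676
N(d₁) = 0.812547,  N(d₂) = 0.399487,  e^(−rT) = 0.863176
E₀ = V₀·N(d₁) − D·e^(−rT)·N(d₂)
   = 88.1200·0.812547 − 71.1363·0.863176·0.399487 = 47.071875
B₀ = V₀ − E₀ = 88.1200 − 47.071875 = 41.048125

B0=41.0481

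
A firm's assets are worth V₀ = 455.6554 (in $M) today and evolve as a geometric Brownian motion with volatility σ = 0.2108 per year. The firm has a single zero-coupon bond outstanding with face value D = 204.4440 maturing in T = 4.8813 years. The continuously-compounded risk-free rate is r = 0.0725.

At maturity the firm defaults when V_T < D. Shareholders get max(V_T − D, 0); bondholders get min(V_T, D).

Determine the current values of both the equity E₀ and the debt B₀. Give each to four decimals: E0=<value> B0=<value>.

d₁ = [ln(V₀/D) + (r + σ²/2)T] / (σ√T)
   = [ln(455.6554/204.4440) + (0.0725 + 0.5·0.2108²)·4.8813] / (0.2108·√4.8813)
   = [0.801443 + 0.462349] / 0.465734 = 2.713545
d₂ = d₁ − σ√T = 2.713545 − 0.465734 = 2.247810
N(d₁) = 0.996672,  N(d₂) = 0.987706,  e^(−rT) = 0.701949
E₀ = V₀·N(d₁) − D·e^(−rT)·N(d₂)
   = 455.6554·0.996672 − 204.4440·0.701949·0.987706 = 312.393829
B₀ = V₀ − E₀ = 455.6554 − 312.393829 = 143.261571

E0=312.3938 B0=143.2616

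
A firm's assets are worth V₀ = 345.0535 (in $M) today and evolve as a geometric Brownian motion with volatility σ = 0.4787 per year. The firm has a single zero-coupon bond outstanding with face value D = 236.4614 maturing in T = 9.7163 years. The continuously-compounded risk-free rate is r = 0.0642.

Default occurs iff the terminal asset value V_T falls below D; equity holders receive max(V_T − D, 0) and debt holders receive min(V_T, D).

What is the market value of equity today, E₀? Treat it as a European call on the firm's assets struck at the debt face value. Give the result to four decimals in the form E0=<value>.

E0=258.4907

d₁ = [ln(V₀/D) + (r + σ²/2)T] / (σ√T)
   = [ln(345.0535/236.4614) + (0.0642 + 0.5·0.4787²)·9.7163] / (0.4787·√9.7163)
   = [0.377914 + 1.737049] / 1.492155 = 1.417389
d₂ = d₁ − σ√T = 1.417389 − 1.492155 = -0.074766
N(d₁) = 0.921815,  N(d₂) = 0.470201,  e^(−rT) = 0.535911
E₀ = V₀·N(d₁) − D·e^(−rT)·N(d₂)
   = 345.0535·0.921815 − 236.4614·0.535911·0.470201 = 258.490708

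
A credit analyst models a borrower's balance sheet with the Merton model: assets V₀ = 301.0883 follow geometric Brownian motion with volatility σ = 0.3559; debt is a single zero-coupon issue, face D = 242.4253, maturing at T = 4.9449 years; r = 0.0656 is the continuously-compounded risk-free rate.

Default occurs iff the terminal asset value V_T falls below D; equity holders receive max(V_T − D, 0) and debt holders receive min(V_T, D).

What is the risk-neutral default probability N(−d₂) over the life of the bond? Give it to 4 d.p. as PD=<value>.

d₁ = [ln(V₀/D) + (r + σ²/2)T] / (σ√T)
   = [ln(301.0883/242.4253) + (0.0656 + 0.5·0.3559²)·4.9449] / (0.3559·√4.9449)
   = [0.216710 + 0.637558] / 0.791419 = 1.079412
d₂ = d₁ − σ√T = 1.079412 − 0.791419 = 0.287993
risk-neutral PD = N(−d₂) = N(-0.287993) = 0.386676

PD=0.3867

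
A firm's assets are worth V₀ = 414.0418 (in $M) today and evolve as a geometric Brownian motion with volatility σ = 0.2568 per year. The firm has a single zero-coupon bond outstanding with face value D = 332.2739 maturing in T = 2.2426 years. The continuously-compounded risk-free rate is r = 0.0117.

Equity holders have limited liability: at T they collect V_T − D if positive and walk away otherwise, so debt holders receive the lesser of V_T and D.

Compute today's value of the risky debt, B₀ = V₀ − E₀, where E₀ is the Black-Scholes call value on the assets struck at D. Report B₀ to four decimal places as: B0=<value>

d₁ = [ln(V₀/D) + (r + σ²/2)T] / (σ√T)
   = [ln(414.0418/332.2739) + (0.0117 + 0.5·0.2568²)·2.2426] / (0.2568·√2.2426)
   = [0.220007 + 0.100184] / 0.384566 = 0.832604
d₂ = d₁ − σ√T = 0.832604 − 0.384566 = 0.448038
N(d₁) = 0.797466,  N(d₂) = 0.672937,  e^(−rT) = 0.974103
E₀ = V₀·N(d₁) − D·e^(−rT)·N(d₂)
   = 414.0418·0.797466 − 332.2739·0.974103·0.672937 = 112.375398
B₀ = V₀ − E₀ = 414.0418 − 112.375398 = 301.666402

B0=301.6664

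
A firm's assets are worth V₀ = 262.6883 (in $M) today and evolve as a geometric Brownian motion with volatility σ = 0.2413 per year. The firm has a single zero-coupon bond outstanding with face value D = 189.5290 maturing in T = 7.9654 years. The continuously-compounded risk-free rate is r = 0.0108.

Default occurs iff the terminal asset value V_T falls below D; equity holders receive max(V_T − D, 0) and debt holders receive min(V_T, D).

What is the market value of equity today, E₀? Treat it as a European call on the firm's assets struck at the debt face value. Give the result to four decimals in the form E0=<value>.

E0=112.3624

d₁ = [ln(V₀/D) + (r + σ²/2)T] / (σ√T)
   = [ln(262.6883/189.5290) + (0.0108 + 0.5·0.2413²)·7.9654] / (0.2413·√7.9654)
   = [0.326426 + 0.317922] / 0.681022 = 0.946148
d₂ = d₁ − σ√T = 0.946148 − 0.681022 = 0.265127
N(d₁) = 0.827964,  N(d₂) = 0.604544,  e^(−rT) = 0.917570
E₀ = V₀·N(d₁) − D·e^(−rT)·N(d₂)
   = 262.6883·0.827964 − 189.5290·0.917570·0.604544 = 112.362429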